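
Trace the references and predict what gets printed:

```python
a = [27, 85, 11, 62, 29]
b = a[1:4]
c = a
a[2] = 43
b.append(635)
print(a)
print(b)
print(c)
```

Key concept: slice vs alias.
Step by step:
`a = [27, 85, 11, 62, 29]` → a = [27, 85, 11, 62, 29]
`b = a[1:4]` → b = [85, 11, 62]
`c = a` → c = [27, 85, 11, 62, 29] (same object as a)
`a[2] = 43` → a = [27, 85, 43, 62, 29] (same object as c); c = [27, 85, 43, 62, 29] (same object as a)
`b.append(635)` → b = [85, 11, 62, 635]
`print(a)` → prints [27, 85, 43, 62, 29]
`print(b)` → prints [85, 11, 62, 635]
`print(c)` → prints [27, 85, 43, 62, 29]

Answer:
[27, 85, 43, 62, 29]
[85, 11, 62, 635]
[27, 85, 43, 62, 29]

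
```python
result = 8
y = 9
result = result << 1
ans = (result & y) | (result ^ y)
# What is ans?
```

Trace:
`result = 8` → result = 8
`y = 9` → y = 9
`result = result << 1` → result = 16
`ans = (result & y) | (result ^ y)` → ans = 25
So ans = 25

Answer: 25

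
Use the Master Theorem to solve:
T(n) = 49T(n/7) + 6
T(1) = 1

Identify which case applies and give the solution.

a=49, b=7, f(n)=6. log_7(49) = 2. Since c=0 < 2, Case 1 applies: T(n) = Θ(n^log_b(a)) = O(n^2).

Answer: O(n^2) - Case 1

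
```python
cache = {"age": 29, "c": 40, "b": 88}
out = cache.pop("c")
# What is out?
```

Trace:
`cache = {"age": 29, "c": 40, "b": 88}` → cache = {'age': 29, 'c': 40, 'b': 88}
`out = cache.pop("c")` → cache = {'age': 29, 'b': 88}; out = 40
So out = 40

Answer: 40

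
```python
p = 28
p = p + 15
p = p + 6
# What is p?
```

Trace:
`p = 28` → p = 28
`p = p + 15` → p = 43
`p = p + 6` → p = 49
So p = 49

Answer: 49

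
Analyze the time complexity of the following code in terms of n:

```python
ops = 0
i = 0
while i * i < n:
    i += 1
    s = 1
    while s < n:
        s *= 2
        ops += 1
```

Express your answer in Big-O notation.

Each loop level contributes: √n × log n. Multiplying the contributions gives O(√n log n).

Answer: O(√n log n)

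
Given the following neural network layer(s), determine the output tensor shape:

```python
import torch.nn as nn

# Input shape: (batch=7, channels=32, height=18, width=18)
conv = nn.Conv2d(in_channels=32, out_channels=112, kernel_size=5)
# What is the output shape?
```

Input: (7, 32, 18, 18) -> Output: (7, 112, 14, 14)

Answer: (7, 112, 14, 14)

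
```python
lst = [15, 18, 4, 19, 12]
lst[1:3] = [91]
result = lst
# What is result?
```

Trace:
`lst = [15, 18, 4, 19, 12]` → lst = [15, 18, 4, 19, 12]
`lst[1:3] = [91]` → lst = [15, 91, 19, 12]
`result = lst` → result = [15, 91, 19, 12]
So result = [15, 91, 19, 12]

Answer: [15, 91, 19, 12]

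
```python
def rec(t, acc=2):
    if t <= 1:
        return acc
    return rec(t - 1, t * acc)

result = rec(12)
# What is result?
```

Accumulator trace (n, acc): (12, 2) -> (11, 24) -> (10, 264) -> (9, 2640) -> (8, 23760) -> (7, 190080) -> (6, 1330560) -> (5, 7983360) -> (4, 39916800) -> (3, 159667200) -> (2, 479001600) -> (1, 958003200) -> return 958003200

Answer: 958003200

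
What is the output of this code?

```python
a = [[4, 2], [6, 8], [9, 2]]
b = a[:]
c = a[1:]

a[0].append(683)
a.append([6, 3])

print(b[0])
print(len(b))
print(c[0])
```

Key concept: slice with nested mutation.
Step by step:
`a = [[4, 2], [6, 8], [9, 2]]` → a = [[4, 2], [6, 8], [9, 2]]
`b = a[:]` → b = [[4, 2], [6, 8], [9, 2]]
`c = a[1:]` → c = [[6, 8], [9, 2]]
`a[0].append(683)` → a = [[4, 2, 683], [6, 8], [9, 2]]; b = [[4, 2, 683], [6, 8], [9, 2]]
`a.append([6, 3])` → a = [[4, 2, 683], [6, 8], [9, 2], [6, 3]]
`print(b[0])` → prints [4, 2, 683]
`print(len(b))` → prints 3
`print(c[0])` → prints [6, 8]

Answer:
[4, 2, 683]
3
[6, 8]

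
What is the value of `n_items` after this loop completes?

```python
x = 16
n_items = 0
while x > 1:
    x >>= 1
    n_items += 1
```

Count right shifts until 1
`n_items` takes the values: 0 → 1 → 2 → 3 → 4

Answer: 4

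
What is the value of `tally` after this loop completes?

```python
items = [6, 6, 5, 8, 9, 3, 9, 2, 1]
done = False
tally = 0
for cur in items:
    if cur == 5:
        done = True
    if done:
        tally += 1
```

Count elements after first 5 in [6, 6, 5, 8, 9, 3, 9, 2, 1]
`tally` takes the values: 0 → 1 → 2 → 3 → 4 → 5 → 6 → 7

Answer: 7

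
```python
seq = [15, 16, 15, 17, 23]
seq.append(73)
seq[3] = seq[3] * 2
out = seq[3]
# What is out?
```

Trace:
`seq = [15, 16, 15, 17, 23]` → seq = [15, 16, 15, 17, 23]
`seq.append(73)` → seq = [15, 16, 15, 17, 23, 73]
`seq[3] = seq[3] * 2` → seq = [15, 16, 15, 34, 23, 73]
`out = seq[3]` → out = 34
So out = 34

Answer: 34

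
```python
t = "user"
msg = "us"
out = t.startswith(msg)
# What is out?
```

Trace:
`t = "user"` → t = 'user'
`msg = "us"` → msg = 'us'
`out = t.startswith(msg)` → out = True
So out = True

Answer: True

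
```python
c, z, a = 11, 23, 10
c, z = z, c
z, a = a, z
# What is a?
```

Trace:
`c, z, a = 11, 23, 10` → c = 11; z = 23; a = 10
`c, z = z, c` → c = 23; z = 11
`z, a = a, z` → z = 10; a = 11
So a = 11

Answer: 11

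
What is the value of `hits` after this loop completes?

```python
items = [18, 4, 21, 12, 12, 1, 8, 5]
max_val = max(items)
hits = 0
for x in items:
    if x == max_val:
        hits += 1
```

Count of max value 21 in [18, 4, 21, 12, 12, 1, 8, 5]
`hits` takes the values: 0 → 1

Answer: 1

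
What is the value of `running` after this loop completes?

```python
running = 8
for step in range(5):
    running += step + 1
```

Start at 8, add 1 to 5 = 23
`running` takes the values: 8 → 9 → 11 → 14 → 18 → 23

Answer: 23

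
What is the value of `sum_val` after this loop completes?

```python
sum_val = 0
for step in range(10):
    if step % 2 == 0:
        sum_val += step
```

Sum of even numbers 0 to 9
`sum_val` takes the values: 0 → 2 → 6 → 12 → 20

Answer: 20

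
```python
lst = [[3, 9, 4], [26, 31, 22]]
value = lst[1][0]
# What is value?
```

Trace:
`lst = [[3, 9, 4], [26, 31, 22]]` → lst = [[3, 9, 4], [26, 31, 22]]
`value = lst[1][0]` → value = 26
So value = 26

Answer: 26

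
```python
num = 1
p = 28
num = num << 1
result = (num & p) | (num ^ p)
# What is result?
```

Trace:
`num = 1` → num = 1
`p = 28` → p = 28
`num = num << 1` → num = 2
`result = (num & p) | (num ^ p)` → result = 30
So result = 30

Answer: 30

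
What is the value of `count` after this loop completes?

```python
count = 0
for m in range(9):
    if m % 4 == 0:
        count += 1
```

Count numbers divisible by 4 in range(9)
`count` takes the values: 0 → 1 → 2 → 3

Answer: 3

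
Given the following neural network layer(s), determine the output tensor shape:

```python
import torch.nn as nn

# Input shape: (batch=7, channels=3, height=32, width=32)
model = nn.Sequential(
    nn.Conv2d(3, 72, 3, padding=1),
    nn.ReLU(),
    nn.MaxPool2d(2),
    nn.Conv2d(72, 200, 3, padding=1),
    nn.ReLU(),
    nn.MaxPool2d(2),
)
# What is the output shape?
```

Input: (7, 3, 32, 32) -> after first Conv2d: (7, 72, 32, 32) -> after first MaxPool2d: (7, 72, 16, 16) -> after second Conv2d: (7, 200, 16, 16) -> Output: (7, 200, 8, 8)

Answer: (7, 200, 8, 8)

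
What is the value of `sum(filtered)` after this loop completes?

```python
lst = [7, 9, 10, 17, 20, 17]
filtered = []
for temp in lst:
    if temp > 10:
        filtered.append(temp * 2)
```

Sum of doubled values > 10
`filtered` takes the values: [] → [34] → [34, 40] → [34, 40, 34]
So `sum(filtered)` = 108

Answer: 108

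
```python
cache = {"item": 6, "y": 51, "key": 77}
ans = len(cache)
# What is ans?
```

Trace:
`cache = {"item": 6, "y": 51, "key": 77}` → cache = {'item': 6, 'y': 51, 'key': 77}
`ans = len(cache)` → ans = 3
So ans = 3

Answer: 3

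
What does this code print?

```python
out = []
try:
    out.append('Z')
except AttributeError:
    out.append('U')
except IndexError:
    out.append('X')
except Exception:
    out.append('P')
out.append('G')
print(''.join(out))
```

Execution trace: 'Z' (try body, no exception) → 'G' (after the try/except). Output: ZG

Answer: ZG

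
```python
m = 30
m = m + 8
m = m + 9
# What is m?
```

Trace:
`m = 30` → m = 30
`m = m + 8` → m = 38
`m = m + 9` → m = 47
So m = 47

Answer: 47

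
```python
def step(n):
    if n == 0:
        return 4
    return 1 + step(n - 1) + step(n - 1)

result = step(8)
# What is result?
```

step(n) = 1 + 2·step(n-1), step(0)=4. Closed form: (4+1)·2^8 - 1 = 1279.

Answer: 1279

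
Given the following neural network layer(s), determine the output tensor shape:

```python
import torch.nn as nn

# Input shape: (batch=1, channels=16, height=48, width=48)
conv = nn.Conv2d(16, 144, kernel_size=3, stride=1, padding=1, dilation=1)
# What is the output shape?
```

Input: (1, 16, 48, 48) -> Output: (1, 144, 48, 48)

Answer: (1, 144, 48, 48)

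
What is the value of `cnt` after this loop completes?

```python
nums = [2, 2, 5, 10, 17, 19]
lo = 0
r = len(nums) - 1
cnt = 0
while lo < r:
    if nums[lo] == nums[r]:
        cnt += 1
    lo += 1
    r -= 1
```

Count matching pairs from ends
`cnt` takes the values: 0

Answer: 0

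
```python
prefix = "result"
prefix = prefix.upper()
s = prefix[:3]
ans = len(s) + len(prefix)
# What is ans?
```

Trace:
`prefix = "result"` → prefix = 'result'
`prefix = prefix.upper()` → prefix = 'RESULT'
`s = prefix[:3]` → s = 'RES'
`ans = len(s) + len(prefix)` → ans = 9
So ans = 9

Answer: 9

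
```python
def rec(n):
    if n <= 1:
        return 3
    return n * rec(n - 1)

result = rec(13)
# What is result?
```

rec(13) = 13 * 12 * 11 * 10 * 9 * 8 * 7 * 6 * 5 * 4 * 3 * 2 * 3 = 18681062400

Answer: 18681062400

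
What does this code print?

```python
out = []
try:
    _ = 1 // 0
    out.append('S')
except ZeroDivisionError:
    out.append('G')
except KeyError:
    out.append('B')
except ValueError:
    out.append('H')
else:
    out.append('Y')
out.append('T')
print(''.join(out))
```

Execution trace: 'G' (except ZeroDivisionError) → 'T' (after the try/except). Output: GT

Answer: GT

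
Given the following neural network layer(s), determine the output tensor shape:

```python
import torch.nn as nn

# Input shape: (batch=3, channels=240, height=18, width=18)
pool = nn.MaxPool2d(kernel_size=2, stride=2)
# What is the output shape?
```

Input: (3, 240, 18, 18) -> Output: (3, 240, 9, 9)

Answer: (3, 240, 9, 9)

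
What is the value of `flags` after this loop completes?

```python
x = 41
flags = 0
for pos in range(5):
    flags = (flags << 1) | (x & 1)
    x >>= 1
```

Reverse lowest 5 bits of 41
`flags` takes the values: 0 → 1 → 2 → 4 → 9 → 18

Answer: 18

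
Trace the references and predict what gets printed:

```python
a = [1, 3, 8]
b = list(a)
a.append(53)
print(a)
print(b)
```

Key concept: list() constructor creates copy.
Step by step:
`a = [1, 3, 8]` → a = [1, 3, 8]
`b = list(a)` → b = [1, 3, 8]
`a.append(53)` → a = [1, 3, 8, 53]
`print(a)` → prints [1, 3, 8, 53]
`print(b)` → prints [1, 3, 8]

Answer:
[1, 3, 8, 53]
[1, 3, 8]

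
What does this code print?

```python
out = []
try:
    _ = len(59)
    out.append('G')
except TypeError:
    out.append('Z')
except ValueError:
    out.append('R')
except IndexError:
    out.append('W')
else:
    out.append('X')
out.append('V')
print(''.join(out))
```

Execution trace: 'Z' (except TypeError) → 'V' (after the try/except). Output: ZV

Answer: ZV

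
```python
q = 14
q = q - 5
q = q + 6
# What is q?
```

Trace:
`q = 14` → q = 14
`q = q - 5` → q = 9
`q = q + 6` → q = 15
So q = 15

Answer: 15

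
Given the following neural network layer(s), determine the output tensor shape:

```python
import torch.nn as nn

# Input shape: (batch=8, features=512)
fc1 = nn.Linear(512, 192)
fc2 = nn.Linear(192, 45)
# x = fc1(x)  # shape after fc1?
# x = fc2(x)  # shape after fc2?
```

Input: (8, 512) -> after fc1: (8, 192) -> Output: (8, 45)

Answer: (8, 45)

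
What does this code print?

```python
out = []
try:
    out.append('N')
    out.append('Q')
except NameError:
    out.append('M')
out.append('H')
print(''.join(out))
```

Execution trace: 'N' (try body) → 'Q' (try body, no exception) → 'H' (after the try/except). Output: NQH

Answer: NQH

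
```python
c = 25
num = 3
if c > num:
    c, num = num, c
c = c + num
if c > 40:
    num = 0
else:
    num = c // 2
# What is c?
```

Trace:
`c = 25` → c = 25
`num = 3` → num = 3
`if c > num: ...` → c > num is True → c = 3; num = 25
`c = c + num` → c = 28
`if c > 40: ...` → c > 40 is False, take else branch → num = 14
So c = 28

Answer: 28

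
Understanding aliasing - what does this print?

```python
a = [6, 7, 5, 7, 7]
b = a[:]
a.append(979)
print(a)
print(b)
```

Key concept: slice [:] creates copy.
Step by step:
`a = [6, 7, 5, 7, 7]` → a = [6, 7, 5, 7, 7]
`b = a[:]` → b = [6, 7, 5, 7, 7]
`a.append(979)` → a = [6, 7, 5, 7, 7, 979]
`print(a)` → prints [6, 7, 5, 7, 7, 979]
`print(b)` → prints [6, 7, 5, 7, 7]

Answer:
[6, 7, 5, 7, 7, 979]
[6, 7, 5, 7, 7]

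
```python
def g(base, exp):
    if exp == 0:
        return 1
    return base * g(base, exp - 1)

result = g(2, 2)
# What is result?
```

g(2, 2) = 2 * 2 = 4

Answer: 4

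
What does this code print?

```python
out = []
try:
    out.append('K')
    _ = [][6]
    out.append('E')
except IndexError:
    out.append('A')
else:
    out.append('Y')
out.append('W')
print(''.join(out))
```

Execution trace: 'K' (try body) → 'A' (except IndexError) → 'W' (after the try/except). Output: KAW

Answer: KAW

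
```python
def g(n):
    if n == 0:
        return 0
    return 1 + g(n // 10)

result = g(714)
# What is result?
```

Count of digits of 714: 3

Answer: 3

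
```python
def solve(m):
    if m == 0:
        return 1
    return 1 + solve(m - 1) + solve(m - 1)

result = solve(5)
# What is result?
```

solve(m) = 1 + 2·solve(m-1), solve(0)=1. Closed form: (1+1)·2^5 - 1 = 63.

Answer: 63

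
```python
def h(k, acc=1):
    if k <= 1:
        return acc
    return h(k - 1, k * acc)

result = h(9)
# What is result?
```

Accumulator trace (n, acc): (9, 1) -> (8, 9) -> (7, 72) -> (6, 504) -> (5, 3024) -> (4, 15120) -> (3, 60480) -> (2, 181440) -> (1, 362880) -> return 362880

Answer: 362880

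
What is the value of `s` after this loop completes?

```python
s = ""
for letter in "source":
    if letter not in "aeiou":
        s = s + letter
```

Remove vowels from 'source'
`s` takes the values: "" → "s" → "sr" → "src"

Answer: "src"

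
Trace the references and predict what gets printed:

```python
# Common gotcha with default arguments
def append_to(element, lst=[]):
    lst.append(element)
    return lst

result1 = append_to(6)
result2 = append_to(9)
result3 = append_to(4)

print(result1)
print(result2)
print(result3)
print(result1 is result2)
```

Key concept: mutable default argument gotcha.
Step by step:
`result1 = append_to(6)` → result1 = [6]
`result2 = append_to(9)` → result1 = [6, 9] (same object as result2); result2 = [6, 9] (same object as result1)
`result3 = append_to(4)` → result1 = [6, 9, 4] (same object as result2, result3); result2 = [6, 9, 4] (same object as result1, result3); result3 = [6, 9, 4] (same object as result1, result2)
`print(result1)` → prints [6, 9, 4]
`print(result2)` → prints [6, 9, 4]
`print(result3)` → prints [6, 9, 4]
`print(result1 is result2)` → prints True

Answer:
[6, 9, 4]
[6, 9, 4]
[6, 9, 4]
True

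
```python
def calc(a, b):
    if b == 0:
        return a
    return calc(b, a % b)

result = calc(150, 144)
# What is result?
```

calc(150, 144) -> calc(144, 6) -> calc(6, 0) -> 6

Answer: 6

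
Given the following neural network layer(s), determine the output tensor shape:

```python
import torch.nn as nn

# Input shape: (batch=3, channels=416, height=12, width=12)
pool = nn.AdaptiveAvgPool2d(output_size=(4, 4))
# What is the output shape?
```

Input: (3, 416, 12, 12) -> Output: (3, 416, 4, 4)

Answer: (3, 416, 4, 4)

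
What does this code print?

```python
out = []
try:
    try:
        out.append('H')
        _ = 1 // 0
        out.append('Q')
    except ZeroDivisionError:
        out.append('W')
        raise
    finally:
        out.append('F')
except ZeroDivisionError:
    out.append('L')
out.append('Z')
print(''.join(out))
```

Execution trace: 'H' (inner try body) → 'W' (inner except ZeroDivisionError) → 'F' (inner finally) → 'L' (outer except ZeroDivisionError) → 'Z' (after the try/except). Output: HWFLZ

Answer: HWFLZ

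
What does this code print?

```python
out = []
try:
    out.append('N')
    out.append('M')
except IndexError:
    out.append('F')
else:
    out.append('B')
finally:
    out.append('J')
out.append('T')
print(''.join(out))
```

Execution trace: 'N' (try body) → 'M' (try body, no exception) → 'B' (else) → 'J' (finally) → 'T' (after the try/except). Output: NMBJT

Answer: NMBJT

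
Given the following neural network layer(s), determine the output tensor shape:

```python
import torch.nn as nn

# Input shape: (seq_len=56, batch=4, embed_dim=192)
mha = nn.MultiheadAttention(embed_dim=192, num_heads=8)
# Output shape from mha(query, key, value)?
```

Input: (56, 4, 192) -> Output: (56, 4, 192)

Answer: (56, 4, 192)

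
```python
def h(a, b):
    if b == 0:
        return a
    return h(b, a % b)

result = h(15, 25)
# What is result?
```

h(15, 25) -> h(25, 15) -> h(15, 10) -> h(10, 5) -> h(5, 0) -> 5

Answer: 5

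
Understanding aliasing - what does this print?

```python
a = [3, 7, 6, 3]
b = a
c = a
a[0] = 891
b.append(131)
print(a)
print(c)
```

Key concept: multiple aliases.
Step by step:
`a = [3, 7, 6, 3]` → a = [3, 7, 6, 3]
`b = a` → b = [3, 7, 6, 3] (same object as a)
`c = a` → c = [3, 7, 6, 3] (same object as a, b)
`a[0] = 891` → a = [891, 7, 6, 3] (same object as b, c); b = [891, 7, 6, 3] (same object as a, c); c = [891, 7, 6, 3] (same object as a, b)
`b.append(131)` → a = [891, 7, 6, 3, 131] (same object as b, c); b = [891, 7, 6, 3, 131] (same object as a, c); c = [891, 7, 6, 3, 131] (same object as a, b)
`print(a)` → prints [891, 7, 6, 3, 131]
`print(c)` → prints [891, 7, 6, 3, 131]

Answer:
[891, 7, 6, 3, 131]
[891, 7, 6, 3, 131]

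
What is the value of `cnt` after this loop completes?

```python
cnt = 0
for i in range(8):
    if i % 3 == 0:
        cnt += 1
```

Count numbers divisible by 3 in range(8)
`cnt` takes the values: 0 → 1 → 2 → 3

Answer: 3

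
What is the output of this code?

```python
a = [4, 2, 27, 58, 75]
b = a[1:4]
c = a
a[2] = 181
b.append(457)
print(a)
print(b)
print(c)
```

Key concept: slice vs alias.
Step by step:
`a = [4, 2, 27, 58, 75]` → a = [4, 2, 27, 58, 75]
`b = a[1:4]` → b = [2, 27, 58]
`c = a` → c = [4, 2, 27, 58, 75] (same object as a)
`a[2] = 181` → a = [4, 2, 181, 58, 75] (same object as c); c = [4, 2, 181, 58, 75] (same object as a)
`b.append(457)` → b = [2, 27, 58, 457]
`print(a)` → prints [4, 2, 181, 58, 75]
`print(b)` → prints [2, 27, 58, 457]
`print(c)` → prints [4, 2, 181, 58, 75]

Answer:
[4, 2, 181, 58, 75]
[2, 27, 58, 457]
[4, 2, 181, 58, 75]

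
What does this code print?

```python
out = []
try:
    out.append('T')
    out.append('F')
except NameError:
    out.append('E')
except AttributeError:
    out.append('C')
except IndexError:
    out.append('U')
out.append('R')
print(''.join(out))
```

Execution trace: 'T' (try body) → 'F' (try body, no exception) → 'R' (after the try/except). Output: TFR

Answer: TFR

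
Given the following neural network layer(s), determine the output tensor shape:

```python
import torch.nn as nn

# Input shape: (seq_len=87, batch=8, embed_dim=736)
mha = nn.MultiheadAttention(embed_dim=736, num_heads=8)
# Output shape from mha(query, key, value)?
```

Input: (87, 8, 736) -> Output: (87, 8, 736)

Answer: (87, 8, 736)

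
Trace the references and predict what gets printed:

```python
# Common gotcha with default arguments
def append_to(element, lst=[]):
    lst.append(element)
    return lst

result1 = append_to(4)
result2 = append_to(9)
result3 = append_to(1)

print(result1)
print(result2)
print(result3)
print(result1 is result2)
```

Key concept: mutable default argument gotcha.
Step by step:
`result1 = append_to(4)` → result1 = [4]
`result2 = append_to(9)` → result1 = [4, 9] (same object as result2); result2 = [4, 9] (same object as result1)
`result3 = append_to(1)` → result1 = [4, 9, 1] (same object as result2, result3); result2 = [4, 9, 1] (same object as result1, result3); result3 = [4, 9, 1] (same object as result1, result2)
`print(result1)` → prints [4, 9, 1]
`print(result2)` → prints [4, 9, 1]
`print(result3)` → prints [4, 9, 1]
`print(result1 is result2)` → prints True

Answer:
[4, 9, 1]
[4, 9, 1]
[4, 9, 1]
True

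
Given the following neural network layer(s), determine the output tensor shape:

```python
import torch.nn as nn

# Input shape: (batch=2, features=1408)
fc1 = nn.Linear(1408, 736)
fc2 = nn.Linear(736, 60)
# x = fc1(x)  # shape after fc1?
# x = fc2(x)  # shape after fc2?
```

Input: (2, 1408) -> after fc1: (2, 736) -> Output: (2, 60)

Answer: (2, 60)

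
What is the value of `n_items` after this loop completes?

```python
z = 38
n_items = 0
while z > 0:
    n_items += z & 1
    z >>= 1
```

Count set bits in 38 (binary: 0b100110)
`n_items` takes the values: 0 → 1 → 2 → 3

Answer: 3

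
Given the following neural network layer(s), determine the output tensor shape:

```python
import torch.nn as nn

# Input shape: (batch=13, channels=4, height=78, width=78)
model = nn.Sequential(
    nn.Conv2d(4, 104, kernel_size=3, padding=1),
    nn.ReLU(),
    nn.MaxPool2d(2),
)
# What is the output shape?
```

Input: (13, 4, 78, 78) -> after Conv2d: (13, 104, 78, 78) -> after ReLU: (13, 104, 78, 78) -> Output: (13, 104, 39, 39)

Answer: (13, 104, 39, 39)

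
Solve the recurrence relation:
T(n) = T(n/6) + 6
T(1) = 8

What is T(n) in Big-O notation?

Each step divides n by 6 and adds 6. After log_6(n) steps we reach T(1)=8. So T(n) = 6·log_6(n) + 8 = O(log n).

Answer: O(log n)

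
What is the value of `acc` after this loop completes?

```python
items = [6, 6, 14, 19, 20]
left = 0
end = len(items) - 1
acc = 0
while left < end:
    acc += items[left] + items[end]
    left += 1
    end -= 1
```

Sum of pairs from ends
`acc` takes the values: 0 → 26 → 51

Answer: 51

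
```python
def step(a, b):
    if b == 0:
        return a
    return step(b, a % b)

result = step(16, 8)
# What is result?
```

step(16, 8) -> step(8, 0) -> 8

Answer: 8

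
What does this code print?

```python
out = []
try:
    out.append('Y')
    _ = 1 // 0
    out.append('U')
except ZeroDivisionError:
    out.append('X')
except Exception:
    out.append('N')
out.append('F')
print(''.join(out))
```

Execution trace: 'Y' (try body) → 'X' (except ZeroDivisionError) → 'F' (after the try/except). Output: YXF

Answer: YXF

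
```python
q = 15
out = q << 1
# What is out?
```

Trace:
`q = 15` → q = 15
`out = q << 1` → out = 30
So out = 30

Answer: 30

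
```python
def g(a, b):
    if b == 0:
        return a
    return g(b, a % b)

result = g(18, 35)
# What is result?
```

g(18, 35) -> g(35, 18) -> g(18, 17) -> g(17, 1) -> g(1, 0) -> 1

Answer: 1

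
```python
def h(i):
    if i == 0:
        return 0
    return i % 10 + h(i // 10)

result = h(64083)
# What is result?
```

Sum of digits of 64083: 3 + 8 + 0 + 4 + 6 = 21

Answer: 21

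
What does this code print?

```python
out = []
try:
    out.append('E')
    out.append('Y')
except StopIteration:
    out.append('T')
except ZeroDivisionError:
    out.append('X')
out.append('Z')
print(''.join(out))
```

Execution trace: 'E' (try body) → 'Y' (try body, no exception) → 'Z' (after the try/except). Output: EYZ

Answer: EYZ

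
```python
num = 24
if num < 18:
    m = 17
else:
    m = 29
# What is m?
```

Trace:
`num = 24` → num = 24
`if num < 18: ...` → num < 18 is False, take else branch → m = 29
So m = 29

Answer: 29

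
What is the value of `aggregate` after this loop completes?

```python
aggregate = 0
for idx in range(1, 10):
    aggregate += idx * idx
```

Sum of squares 1² to 9² = 285
`aggregate` takes the values: 0 → 1 → 5 → 14 → 30 → 55 → 91 → 140 → 204 → 285

Answer: 285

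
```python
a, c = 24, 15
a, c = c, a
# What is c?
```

Trace:
`a, c = 24, 15` → a = 24; c = 15
`a, c = c, a` → a = 15; c = 24
So c = 24

Answer: 24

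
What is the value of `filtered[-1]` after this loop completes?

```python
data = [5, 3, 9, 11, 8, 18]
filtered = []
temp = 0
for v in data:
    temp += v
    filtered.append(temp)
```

Cumulative sum ends at 54
`filtered` takes the values: [] → [5] → [5, 8] → [5, 8, 17] → [5, 8, 17, 28] → [5, 8, 17, 28, 36] → [5, 8, 17, 28, 36, 54]
So `filtered[-1]` = 54

Answer: 54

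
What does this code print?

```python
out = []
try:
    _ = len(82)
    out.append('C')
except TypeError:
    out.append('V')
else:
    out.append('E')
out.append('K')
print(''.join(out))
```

Execution trace: 'V' (except TypeError) → 'K' (after the try/except). Output: VK

Answer: VK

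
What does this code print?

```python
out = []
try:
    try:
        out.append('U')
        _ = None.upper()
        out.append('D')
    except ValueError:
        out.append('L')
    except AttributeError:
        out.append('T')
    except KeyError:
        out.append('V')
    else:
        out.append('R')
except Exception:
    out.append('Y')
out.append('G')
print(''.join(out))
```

Execution trace: 'U' (inner try body) → 'T' (inner except AttributeError) → 'G' (after the try/except). Output: UTG

Answer: UTG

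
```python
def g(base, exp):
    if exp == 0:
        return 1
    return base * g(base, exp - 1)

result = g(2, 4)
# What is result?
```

g(2, 4) = 2 * 2 * 2 * 2 = 16

Answer: 16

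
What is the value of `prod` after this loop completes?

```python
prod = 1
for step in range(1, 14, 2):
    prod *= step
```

Product of 1, 3, 5, ... up to 13
`prod` takes the values: 1 → 3 → 15 → 105 → 945 → 10395 → 135135

Answer: 135135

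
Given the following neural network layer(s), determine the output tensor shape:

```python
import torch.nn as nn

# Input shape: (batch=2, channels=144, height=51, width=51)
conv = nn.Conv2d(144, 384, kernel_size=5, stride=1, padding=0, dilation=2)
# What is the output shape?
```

Input: (2, 144, 51, 51) -> Output: (2, 384, 43, 43)

Answer: (2, 384, 43, 43)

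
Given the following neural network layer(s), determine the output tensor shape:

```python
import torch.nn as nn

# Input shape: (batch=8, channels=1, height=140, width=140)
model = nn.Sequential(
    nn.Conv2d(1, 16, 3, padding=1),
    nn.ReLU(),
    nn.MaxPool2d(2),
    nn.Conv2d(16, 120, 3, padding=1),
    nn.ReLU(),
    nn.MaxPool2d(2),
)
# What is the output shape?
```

Input: (8, 1, 140, 140) -> after first Conv2d: (8, 16, 140, 140) -> after first MaxPool2d: (8, 16, 70, 70) -> after second Conv2d: (8, 120, 70, 70) -> Output: (8, 120, 35, 35)

Answer: (8, 120, 35, 35)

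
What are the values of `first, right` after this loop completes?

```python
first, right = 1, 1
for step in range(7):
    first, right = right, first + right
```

Fibonacci: after 7 iterations
`first, right` takes the values: (1, 1) → (1, 2) → (2, 3) → (3, 5) → (5, 8) → (8, 13) → (13, 21) → (21, 34)

Answer: 21, 34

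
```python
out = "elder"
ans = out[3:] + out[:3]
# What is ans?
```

Trace:
`out = "elder"` → out = 'elder'
`ans = out[3:] + out[:3]` → ans = 'ereld'
So ans = 'ereld'

Answer: 'ereld'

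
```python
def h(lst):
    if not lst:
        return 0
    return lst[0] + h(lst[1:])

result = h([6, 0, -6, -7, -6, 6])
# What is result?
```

6 + 0 + (-6) + (-7) + (-6) + 6 + 0 = -7

Answer: -7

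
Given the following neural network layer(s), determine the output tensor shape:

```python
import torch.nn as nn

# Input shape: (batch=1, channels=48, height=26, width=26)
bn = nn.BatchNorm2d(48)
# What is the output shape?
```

Input: (1, 48, 26, 26) -> Output: (1, 48, 26, 26)

Answer: (1, 48, 26, 26)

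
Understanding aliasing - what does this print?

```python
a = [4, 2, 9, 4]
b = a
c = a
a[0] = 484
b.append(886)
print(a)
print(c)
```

Key concept: multiple aliases.
Step by step:
`a = [4, 2, 9, 4]` → a = [4, 2, 9, 4]
`b = a` → b = [4, 2, 9, 4] (same object as a)
`c = a` → c = [4, 2, 9, 4] (same object as a, b)
`a[0] = 484` → a = [484, 2, 9, 4] (same object as b, c); b = [484, 2, 9, 4] (same object as a, c); c = [484, 2, 9, 4] (same object as a, b)
`b.append(886)` → a = [484, 2, 9, 4, 886] (same object as b, c); b = [484, 2, 9, 4, 886] (same object as a, c); c = [484, 2, 9, 4, 886] (same object as a, b)
`print(a)` → prints [484, 2, 9, 4, 886]
`print(c)` → prints [484, 2, 9, 4, 886]

Answer:
[484, 2, 9, 4, 886]
[484, 2, 9, 4, 886]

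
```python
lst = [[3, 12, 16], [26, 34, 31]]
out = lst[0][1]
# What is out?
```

Trace:
`lst = [[3, 12, 16], [26, 34, 31]]` → lst = [[3, 12, 16], [26, 34, 31]]
`out = lst[0][1]` → out = 12
So out = 12

Answer: 12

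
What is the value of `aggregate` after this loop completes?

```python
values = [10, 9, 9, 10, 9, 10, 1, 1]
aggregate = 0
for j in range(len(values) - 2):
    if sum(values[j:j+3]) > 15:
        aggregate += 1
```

Count windows with sum > 15
`aggregate` takes the values: 0 → 1 → 2 → 3 → 4 → 5

Answer: 5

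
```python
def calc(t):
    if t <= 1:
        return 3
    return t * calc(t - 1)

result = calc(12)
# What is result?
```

calc(12) = 12 * 11 * 10 * 9 * 8 * 7 * 6 * 5 * 4 * 3 * 2 * 3 = 1437004800

Answer: 1437004800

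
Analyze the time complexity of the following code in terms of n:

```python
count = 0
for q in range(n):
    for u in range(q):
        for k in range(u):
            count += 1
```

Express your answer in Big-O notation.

Each loop level contributes: n × n × n. Multiplying the contributions gives O(n^3).

Answer: O(n^3)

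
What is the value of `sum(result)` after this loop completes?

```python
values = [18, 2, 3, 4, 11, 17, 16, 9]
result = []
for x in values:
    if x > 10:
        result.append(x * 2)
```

Sum of doubled values > 10
`result` takes the values: [] → [36] → [36, 22] → [36, 22, 34] → [36, 22, 34, 32]
So `sum(result)` = 124

Answer: 124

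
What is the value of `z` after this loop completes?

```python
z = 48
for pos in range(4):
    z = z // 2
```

Halve 4 times: 48 // 2^4 = 3
`z` takes the values: 48 → 24 → 12 → 6 → 3

Answer: 3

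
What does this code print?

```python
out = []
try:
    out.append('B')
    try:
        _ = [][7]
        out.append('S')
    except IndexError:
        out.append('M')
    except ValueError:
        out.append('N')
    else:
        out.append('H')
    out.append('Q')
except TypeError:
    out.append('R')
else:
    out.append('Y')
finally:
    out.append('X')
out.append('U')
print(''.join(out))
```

Execution trace: 'B' (try body) → 'M' (inner except IndexError) → 'Q' (try body, no exception) → 'Y' (else) → 'X' (finally) → 'U' (after the try/except). Output: BMQYXU

Answer: BMQYXU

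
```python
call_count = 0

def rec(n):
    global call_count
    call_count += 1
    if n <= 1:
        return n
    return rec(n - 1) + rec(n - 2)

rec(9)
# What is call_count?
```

Calls(n) = 1 + Calls(n-1) + Calls(n-2); Calls(0)=Calls(1)=1. For n=9 this gives 109.

Answer: 109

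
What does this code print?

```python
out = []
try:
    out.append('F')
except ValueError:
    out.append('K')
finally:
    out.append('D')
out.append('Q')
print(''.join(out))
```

Execution trace: 'F' (try body, no exception) → 'D' (finally) → 'Q' (after the try/except). Output: FDQ

Answer: FDQ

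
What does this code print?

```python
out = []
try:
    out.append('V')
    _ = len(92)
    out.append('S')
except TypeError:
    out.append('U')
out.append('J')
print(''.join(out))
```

Execution trace: 'V' (try body) → 'U' (except TypeError) → 'J' (after the try/except). Output: VUJ

Answer: VUJ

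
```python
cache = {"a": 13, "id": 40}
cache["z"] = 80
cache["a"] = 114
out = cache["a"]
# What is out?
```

Trace:
`cache = {"a": 13, "id": 40}` → cache = {'a': 13, 'id': 40}
`cache["z"] = 80` → cache = {'a': 13, 'id': 40, 'z': 80}
`cache["a"] = 114` → cache = {'a': 114, 'id': 40, 'z': 80}
`out = cache["a"]` → out = 114
So out = 114

Answer: 114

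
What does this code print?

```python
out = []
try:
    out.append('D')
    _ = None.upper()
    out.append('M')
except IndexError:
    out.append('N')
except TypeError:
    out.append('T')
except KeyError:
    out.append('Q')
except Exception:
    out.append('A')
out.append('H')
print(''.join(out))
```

Execution trace: 'D' (try body) → 'A' (except Exception) → 'H' (after the try/except). Output: DAH

Answer: DAH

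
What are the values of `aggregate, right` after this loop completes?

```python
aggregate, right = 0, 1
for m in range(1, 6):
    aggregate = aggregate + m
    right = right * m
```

Sum and factorial of 1 to 5
`aggregate, right` takes the values: (0, 1) → (1, 1) → (3, 1) → (3, 2) → (6, 2) → (6, 6) → (10, 6) → (10, 24) → (15, 24) → (15, 120)

Answer: 15, 120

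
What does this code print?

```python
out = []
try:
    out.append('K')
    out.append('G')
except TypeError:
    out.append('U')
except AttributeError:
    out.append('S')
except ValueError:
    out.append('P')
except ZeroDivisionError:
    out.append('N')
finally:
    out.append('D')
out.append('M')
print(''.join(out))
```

Execution trace: 'K' (try body) → 'G' (try body, no exception) → 'D' (finally) → 'M' (after the try/except). Output: KGDM

Answer: KGDM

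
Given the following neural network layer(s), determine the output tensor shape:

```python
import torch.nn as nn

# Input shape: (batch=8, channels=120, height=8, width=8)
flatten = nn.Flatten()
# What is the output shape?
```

Input: (8, 120, 8, 8) -> Output: (8, 7680)

Answer: (8, 7680)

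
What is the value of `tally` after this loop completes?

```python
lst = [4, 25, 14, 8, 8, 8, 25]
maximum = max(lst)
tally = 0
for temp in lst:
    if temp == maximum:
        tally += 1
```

Count of max value 25 in [4, 25, 14, 8, 8, 8, 25]
`tally` takes the values: 0 → 1 → 2

Answer: 2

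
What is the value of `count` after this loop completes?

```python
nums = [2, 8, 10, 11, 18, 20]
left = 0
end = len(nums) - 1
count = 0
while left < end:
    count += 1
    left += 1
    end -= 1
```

Iterations until pointers meet (list length 6)
`count` takes the values: 0 → 1 → 2 → 3

Answer: 3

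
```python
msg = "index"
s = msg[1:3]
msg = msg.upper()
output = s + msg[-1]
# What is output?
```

Trace:
`msg = "index"` → msg = 'index'
`s = msg[1:3]` → s = 'nd'
`msg = msg.upper()` → msg = 'INDEX'
`output = s + msg[-1]` → output = 'ndX'
So output = 'ndX'

Answer: 'ndX'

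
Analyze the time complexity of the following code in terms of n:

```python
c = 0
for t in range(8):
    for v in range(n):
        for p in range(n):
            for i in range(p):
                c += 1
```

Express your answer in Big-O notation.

Each loop level contributes: 1 × n × n × n. Multiplying the contributions gives O(n^3).

Answer: O(n^3)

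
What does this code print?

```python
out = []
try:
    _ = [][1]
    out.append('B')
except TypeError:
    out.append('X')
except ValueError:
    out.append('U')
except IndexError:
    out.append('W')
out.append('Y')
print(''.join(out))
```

Execution trace: 'W' (except IndexError) → 'Y' (after the try/except). Output: WY

Answer: WY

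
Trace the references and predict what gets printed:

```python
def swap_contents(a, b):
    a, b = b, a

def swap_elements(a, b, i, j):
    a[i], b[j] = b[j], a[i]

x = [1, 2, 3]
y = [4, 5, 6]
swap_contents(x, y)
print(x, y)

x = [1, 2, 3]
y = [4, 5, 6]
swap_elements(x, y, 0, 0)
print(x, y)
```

Key concept: parameter rebinding vs mutation.
Step by step:
`x = [1, 2, 3]` → x = [1, 2, 3]
`y = [4, 5, 6]` → y = [4, 5, 6]
`swap_contents(x, y)` → no visible change to tracked variables
`print(x, y)` → prints [1, 2, 3] [4, 5, 6]
`x = [1, 2, 3]` → x = [1, 2, 3]
`y = [4, 5, 6]` → y = [4, 5, 6]
`swap_elements(x, y, 0, 0)` → x = [4, 2, 3]; y = [1, 5, 6]
`print(x, y)` → prints [4, 2, 3] [1, 5, 6]

Answer:
[1, 2, 3] [4, 5, 6]
[4, 2, 3] [1, 5, 6]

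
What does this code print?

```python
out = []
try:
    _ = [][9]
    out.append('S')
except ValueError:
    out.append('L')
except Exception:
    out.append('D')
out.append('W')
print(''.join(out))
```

Execution trace: 'D' (except Exception) → 'W' (after the try/except). Output: DW

Answer: DW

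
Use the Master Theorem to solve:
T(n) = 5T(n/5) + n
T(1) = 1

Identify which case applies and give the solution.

a=5, b=5, f(n)=n. log_5(5) = 1. Since c=1 = 1, Case 2 applies: T(n) = Θ(n^log_b(a) · log n) = O(n log n).

Answer: O(n log n) - Case 2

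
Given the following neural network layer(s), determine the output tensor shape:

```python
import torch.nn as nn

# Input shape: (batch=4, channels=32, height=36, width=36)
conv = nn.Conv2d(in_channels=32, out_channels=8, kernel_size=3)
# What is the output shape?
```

Input: (4, 32, 36, 36) -> Output: (4, 8, 34, 34)

Answer: (4, 8, 34, 34)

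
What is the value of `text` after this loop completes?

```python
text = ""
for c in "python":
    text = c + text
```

Reverse 'python'
`text` takes the values: "" → "p" → "yp" → "typ" → "htyp" → "ohtyp" → "nohtyp"

Answer: "nohtyp"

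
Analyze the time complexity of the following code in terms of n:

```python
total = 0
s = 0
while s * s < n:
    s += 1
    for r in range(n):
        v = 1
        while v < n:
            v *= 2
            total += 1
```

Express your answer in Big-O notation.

Each loop level contributes: √n × n × log n. Multiplying the contributions gives O(n√n log n).

Answer: O(n√n log n)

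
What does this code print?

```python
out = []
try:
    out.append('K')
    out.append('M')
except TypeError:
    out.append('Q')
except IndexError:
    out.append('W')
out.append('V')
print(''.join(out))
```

Execution trace: 'K' (try body) → 'M' (try body, no exception) → 'V' (after the try/except). Output: KMV

Answer: KMV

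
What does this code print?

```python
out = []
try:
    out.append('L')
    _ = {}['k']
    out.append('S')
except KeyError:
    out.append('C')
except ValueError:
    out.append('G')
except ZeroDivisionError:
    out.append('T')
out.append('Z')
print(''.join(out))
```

Execution trace: 'L' (try body) → 'C' (except KeyError) → 'Z' (after the try/except). Output: LCZ

Answer: LCZ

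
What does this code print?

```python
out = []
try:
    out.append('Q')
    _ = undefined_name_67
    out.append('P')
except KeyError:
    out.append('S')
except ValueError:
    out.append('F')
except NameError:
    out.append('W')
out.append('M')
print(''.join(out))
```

Execution trace: 'Q' (try body) → 'W' (except NameError) → 'M' (after the try/except). Output: QWM

Answer: QWM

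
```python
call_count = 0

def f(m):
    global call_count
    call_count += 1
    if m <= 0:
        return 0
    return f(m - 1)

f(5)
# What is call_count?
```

Linear recursion stepping by 1: 6 calls from m=5 down to ≤0.

Answer: 6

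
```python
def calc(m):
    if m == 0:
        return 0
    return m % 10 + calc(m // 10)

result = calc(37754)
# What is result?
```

Sum of digits of 37754: 4 + 5 + 7 + 7 + 3 = 26

Answer: 26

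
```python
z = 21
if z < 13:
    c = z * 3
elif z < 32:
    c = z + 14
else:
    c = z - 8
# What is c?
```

Trace:
`z = 21` → z = 21
`if z < 13: ...` → z < 13 is False, z < 32 is True → c = 35
So c = 35

Answer: 35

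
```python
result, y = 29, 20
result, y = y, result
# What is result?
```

Trace:
`result, y = 29, 20` → result = 29; y = 20
`result, y = y, result` → result = 20; y = 29
So result = 20

Answer: 20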